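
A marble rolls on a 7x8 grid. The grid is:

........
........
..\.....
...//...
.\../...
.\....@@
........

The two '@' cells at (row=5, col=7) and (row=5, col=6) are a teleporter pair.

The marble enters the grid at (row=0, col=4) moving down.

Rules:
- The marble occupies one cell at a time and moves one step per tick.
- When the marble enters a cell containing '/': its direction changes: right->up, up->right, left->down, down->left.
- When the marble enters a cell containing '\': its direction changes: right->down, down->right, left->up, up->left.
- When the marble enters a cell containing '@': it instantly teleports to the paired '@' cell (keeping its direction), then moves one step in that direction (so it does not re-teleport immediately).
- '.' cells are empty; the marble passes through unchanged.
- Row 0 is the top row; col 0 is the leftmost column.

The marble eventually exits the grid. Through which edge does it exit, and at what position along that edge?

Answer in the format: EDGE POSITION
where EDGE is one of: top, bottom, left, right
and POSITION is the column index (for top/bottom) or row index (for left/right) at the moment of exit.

Answer: bottom 3

Derivation:
Step 1: enter (0,4), '.' pass, move down to (1,4)
Step 2: enter (1,4), '.' pass, move down to (2,4)
Step 3: enter (2,4), '.' pass, move down to (3,4)
Step 4: enter (3,4), '/' deflects down->left, move left to (3,3)
Step 5: enter (3,3), '/' deflects left->down, move down to (4,3)
Step 6: enter (4,3), '.' pass, move down to (5,3)
Step 7: enter (5,3), '.' pass, move down to (6,3)
Step 8: enter (6,3), '.' pass, move down to (7,3)
Step 9: at (7,3) — EXIT via bottom edge, pos 3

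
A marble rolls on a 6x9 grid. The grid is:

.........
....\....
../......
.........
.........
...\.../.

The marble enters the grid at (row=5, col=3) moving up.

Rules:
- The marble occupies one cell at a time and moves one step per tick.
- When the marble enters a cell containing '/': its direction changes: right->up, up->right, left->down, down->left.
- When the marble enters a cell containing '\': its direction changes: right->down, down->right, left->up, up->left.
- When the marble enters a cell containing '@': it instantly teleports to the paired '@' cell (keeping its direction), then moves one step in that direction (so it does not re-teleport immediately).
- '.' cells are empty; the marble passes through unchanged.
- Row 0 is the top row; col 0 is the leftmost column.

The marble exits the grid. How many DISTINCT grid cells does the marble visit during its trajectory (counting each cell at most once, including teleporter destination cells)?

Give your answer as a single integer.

Step 1: enter (5,3), '\' deflects up->left, move left to (5,2)
Step 2: enter (5,2), '.' pass, move left to (5,1)
Step 3: enter (5,1), '.' pass, move left to (5,0)
Step 4: enter (5,0), '.' pass, move left to (5,-1)
Step 5: at (5,-1) — EXIT via left edge, pos 5
Distinct cells visited: 4 (path length 4)

Answer: 4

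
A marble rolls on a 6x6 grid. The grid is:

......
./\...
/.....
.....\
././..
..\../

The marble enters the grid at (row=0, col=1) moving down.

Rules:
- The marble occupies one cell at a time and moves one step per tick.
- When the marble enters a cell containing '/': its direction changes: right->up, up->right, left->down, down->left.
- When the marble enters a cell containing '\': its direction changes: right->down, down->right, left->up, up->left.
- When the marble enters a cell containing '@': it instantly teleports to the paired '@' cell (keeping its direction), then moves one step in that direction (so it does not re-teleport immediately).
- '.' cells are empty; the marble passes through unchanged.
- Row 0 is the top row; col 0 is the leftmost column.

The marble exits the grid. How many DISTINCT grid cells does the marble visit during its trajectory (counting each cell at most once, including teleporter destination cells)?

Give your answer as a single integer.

Step 1: enter (0,1), '.' pass, move down to (1,1)
Step 2: enter (1,1), '/' deflects down->left, move left to (1,0)
Step 3: enter (1,0), '.' pass, move left to (1,-1)
Step 4: at (1,-1) — EXIT via left edge, pos 1
Distinct cells visited: 3 (path length 3)

Answer: 3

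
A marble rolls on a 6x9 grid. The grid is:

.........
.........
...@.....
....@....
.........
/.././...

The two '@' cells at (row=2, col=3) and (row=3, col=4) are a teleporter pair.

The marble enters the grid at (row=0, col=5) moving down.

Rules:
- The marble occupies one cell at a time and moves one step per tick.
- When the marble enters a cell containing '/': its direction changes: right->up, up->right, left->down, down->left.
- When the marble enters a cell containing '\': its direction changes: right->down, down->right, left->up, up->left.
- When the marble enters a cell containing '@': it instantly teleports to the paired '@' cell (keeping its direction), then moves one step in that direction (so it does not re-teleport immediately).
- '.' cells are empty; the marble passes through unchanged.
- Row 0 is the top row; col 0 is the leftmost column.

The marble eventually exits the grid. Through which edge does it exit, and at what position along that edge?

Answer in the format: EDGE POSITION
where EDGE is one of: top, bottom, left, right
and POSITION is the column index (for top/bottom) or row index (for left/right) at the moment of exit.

Answer: bottom 3

Derivation:
Step 1: enter (0,5), '.' pass, move down to (1,5)
Step 2: enter (1,5), '.' pass, move down to (2,5)
Step 3: enter (2,5), '.' pass, move down to (3,5)
Step 4: enter (3,5), '.' pass, move down to (4,5)
Step 5: enter (4,5), '.' pass, move down to (5,5)
Step 6: enter (5,5), '/' deflects down->left, move left to (5,4)
Step 7: enter (5,4), '.' pass, move left to (5,3)
Step 8: enter (5,3), '/' deflects left->down, move down to (6,3)
Step 9: at (6,3) — EXIT via bottom edge, pos 3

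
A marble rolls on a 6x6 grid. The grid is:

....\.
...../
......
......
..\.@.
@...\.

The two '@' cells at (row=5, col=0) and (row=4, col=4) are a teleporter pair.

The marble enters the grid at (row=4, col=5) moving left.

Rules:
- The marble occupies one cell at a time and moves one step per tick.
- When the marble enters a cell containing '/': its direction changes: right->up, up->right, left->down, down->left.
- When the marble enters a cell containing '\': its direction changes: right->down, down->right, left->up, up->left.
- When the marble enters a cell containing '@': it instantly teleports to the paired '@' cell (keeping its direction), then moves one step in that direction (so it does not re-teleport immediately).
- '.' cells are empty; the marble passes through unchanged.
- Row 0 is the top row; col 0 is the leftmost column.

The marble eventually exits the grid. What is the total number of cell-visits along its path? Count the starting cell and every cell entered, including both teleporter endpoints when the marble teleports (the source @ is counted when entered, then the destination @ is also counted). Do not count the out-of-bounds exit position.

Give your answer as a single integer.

Answer: 3

Derivation:
Step 1: enter (4,5), '.' pass, move left to (4,4)
Step 2: enter (4,4), '@' teleport (4,4)->(5,0), also enter (5,0), move left to (5,-1)
Step 3: at (5,-1) — EXIT via left edge, pos 5
Path length (cell visits): 3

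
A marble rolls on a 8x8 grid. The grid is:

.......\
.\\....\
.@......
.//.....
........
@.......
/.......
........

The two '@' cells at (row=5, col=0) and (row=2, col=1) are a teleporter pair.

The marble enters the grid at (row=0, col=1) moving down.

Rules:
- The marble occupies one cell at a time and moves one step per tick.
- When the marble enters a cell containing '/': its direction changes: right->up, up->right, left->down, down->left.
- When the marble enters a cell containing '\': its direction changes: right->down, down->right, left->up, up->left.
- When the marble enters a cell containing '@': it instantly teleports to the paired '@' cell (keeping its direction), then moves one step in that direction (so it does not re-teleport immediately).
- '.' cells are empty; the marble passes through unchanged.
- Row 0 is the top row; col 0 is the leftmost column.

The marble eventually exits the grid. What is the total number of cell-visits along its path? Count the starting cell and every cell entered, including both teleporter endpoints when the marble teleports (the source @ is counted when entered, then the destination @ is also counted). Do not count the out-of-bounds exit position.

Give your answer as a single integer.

Step 1: enter (0,1), '.' pass, move down to (1,1)
Step 2: enter (1,1), '\' deflects down->right, move right to (1,2)
Step 3: enter (1,2), '\' deflects right->down, move down to (2,2)
Step 4: enter (2,2), '.' pass, move down to (3,2)
Step 5: enter (3,2), '/' deflects down->left, move left to (3,1)
Step 6: enter (3,1), '/' deflects left->down, move down to (4,1)
Step 7: enter (4,1), '.' pass, move down to (5,1)
Step 8: enter (5,1), '.' pass, move down to (6,1)
Step 9: enter (6,1), '.' pass, move down to (7,1)
Step 10: enter (7,1), '.' pass, move down to (8,1)
Step 11: at (8,1) — EXIT via bottom edge, pos 1
Path length (cell visits): 10

Answer: 10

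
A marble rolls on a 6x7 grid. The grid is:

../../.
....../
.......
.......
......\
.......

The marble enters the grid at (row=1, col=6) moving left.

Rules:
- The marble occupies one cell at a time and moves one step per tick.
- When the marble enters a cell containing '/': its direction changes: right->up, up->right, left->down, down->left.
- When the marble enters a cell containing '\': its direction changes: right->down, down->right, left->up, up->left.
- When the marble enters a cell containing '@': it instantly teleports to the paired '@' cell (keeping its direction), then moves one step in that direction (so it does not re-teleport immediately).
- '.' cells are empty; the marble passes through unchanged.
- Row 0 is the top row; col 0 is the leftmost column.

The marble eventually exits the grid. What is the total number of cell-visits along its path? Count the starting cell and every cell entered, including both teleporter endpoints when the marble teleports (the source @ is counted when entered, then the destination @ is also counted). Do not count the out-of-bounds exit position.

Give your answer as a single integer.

Answer: 4

Derivation:
Step 1: enter (1,6), '/' deflects left->down, move down to (2,6)
Step 2: enter (2,6), '.' pass, move down to (3,6)
Step 3: enter (3,6), '.' pass, move down to (4,6)
Step 4: enter (4,6), '\' deflects down->right, move right to (4,7)
Step 5: at (4,7) — EXIT via right edge, pos 4
Path length (cell visits): 4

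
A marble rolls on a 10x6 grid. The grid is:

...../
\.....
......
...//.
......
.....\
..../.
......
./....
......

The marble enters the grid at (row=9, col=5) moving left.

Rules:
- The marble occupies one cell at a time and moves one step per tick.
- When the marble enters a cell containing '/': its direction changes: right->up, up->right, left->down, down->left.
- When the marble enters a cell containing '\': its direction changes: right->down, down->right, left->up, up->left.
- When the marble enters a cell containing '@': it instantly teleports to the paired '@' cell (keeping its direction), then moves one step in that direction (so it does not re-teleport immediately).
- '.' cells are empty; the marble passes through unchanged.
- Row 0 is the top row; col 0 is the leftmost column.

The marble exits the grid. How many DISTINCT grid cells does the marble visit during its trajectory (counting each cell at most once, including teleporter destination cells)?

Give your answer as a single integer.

Answer: 6

Derivation:
Step 1: enter (9,5), '.' pass, move left to (9,4)
Step 2: enter (9,4), '.' pass, move left to (9,3)
Step 3: enter (9,3), '.' pass, move left to (9,2)
Step 4: enter (9,2), '.' pass, move left to (9,1)
Step 5: enter (9,1), '.' pass, move left to (9,0)
Step 6: enter (9,0), '.' pass, move left to (9,-1)
Step 7: at (9,-1) — EXIT via left edge, pos 9
Distinct cells visited: 6 (path length 6)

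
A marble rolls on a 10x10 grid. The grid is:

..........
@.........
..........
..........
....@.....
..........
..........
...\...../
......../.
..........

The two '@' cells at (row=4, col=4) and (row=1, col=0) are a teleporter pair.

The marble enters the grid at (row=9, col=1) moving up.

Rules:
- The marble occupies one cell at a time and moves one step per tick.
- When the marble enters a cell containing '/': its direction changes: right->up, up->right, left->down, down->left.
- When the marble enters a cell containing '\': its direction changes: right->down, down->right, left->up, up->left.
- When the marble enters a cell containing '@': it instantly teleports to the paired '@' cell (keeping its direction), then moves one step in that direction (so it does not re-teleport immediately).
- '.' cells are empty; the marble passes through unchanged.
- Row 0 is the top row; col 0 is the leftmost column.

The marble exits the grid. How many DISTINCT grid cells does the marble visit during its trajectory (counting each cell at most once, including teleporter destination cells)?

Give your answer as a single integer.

Step 1: enter (9,1), '.' pass, move up to (8,1)
Step 2: enter (8,1), '.' pass, move up to (7,1)
Step 3: enter (7,1), '.' pass, move up to (6,1)
Step 4: enter (6,1), '.' pass, move up to (5,1)
Step 5: enter (5,1), '.' pass, move up to (4,1)
Step 6: enter (4,1), '.' pass, move up to (3,1)
Step 7: enter (3,1), '.' pass, move up to (2,1)
Step 8: enter (2,1), '.' pass, move up to (1,1)
Step 9: enter (1,1), '.' pass, move up to (0,1)
Step 10: enter (0,1), '.' pass, move up to (-1,1)
Step 11: at (-1,1) — EXIT via top edge, pos 1
Distinct cells visited: 10 (path length 10)

Answer: 10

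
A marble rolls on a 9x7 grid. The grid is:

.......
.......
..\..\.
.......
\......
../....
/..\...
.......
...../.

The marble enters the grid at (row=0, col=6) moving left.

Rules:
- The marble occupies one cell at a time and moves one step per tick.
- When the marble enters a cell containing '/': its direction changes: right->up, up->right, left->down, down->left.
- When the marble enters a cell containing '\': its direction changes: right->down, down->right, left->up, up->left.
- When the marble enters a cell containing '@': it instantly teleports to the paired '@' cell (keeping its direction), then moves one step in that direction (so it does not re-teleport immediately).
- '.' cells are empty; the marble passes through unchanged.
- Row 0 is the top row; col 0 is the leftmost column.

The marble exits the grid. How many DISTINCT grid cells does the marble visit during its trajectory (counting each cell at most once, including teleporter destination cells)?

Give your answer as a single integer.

Answer: 7

Derivation:
Step 1: enter (0,6), '.' pass, move left to (0,5)
Step 2: enter (0,5), '.' pass, move left to (0,4)
Step 3: enter (0,4), '.' pass, move left to (0,3)
Step 4: enter (0,3), '.' pass, move left to (0,2)
Step 5: enter (0,2), '.' pass, move left to (0,1)
Step 6: enter (0,1), '.' pass, move left to (0,0)
Step 7: enter (0,0), '.' pass, move left to (0,-1)
Step 8: at (0,-1) — EXIT via left edge, pos 0
Distinct cells visited: 7 (path length 7)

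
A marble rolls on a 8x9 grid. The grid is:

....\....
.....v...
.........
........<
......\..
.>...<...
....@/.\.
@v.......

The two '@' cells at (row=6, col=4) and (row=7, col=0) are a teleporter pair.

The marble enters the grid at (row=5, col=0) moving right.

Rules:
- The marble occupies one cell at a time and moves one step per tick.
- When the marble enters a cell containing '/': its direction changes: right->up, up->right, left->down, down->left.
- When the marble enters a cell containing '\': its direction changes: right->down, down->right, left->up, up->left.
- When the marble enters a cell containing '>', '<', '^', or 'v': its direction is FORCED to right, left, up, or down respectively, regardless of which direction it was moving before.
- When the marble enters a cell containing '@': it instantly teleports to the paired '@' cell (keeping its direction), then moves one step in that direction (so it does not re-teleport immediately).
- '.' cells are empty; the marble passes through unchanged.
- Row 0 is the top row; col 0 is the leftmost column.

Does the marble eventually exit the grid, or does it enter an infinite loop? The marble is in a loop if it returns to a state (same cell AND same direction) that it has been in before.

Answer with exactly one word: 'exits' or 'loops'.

Step 1: enter (5,0), '.' pass, move right to (5,1)
Step 2: enter (5,1), '>' forces right->right, move right to (5,2)
Step 3: enter (5,2), '.' pass, move right to (5,3)
Step 4: enter (5,3), '.' pass, move right to (5,4)
Step 5: enter (5,4), '.' pass, move right to (5,5)
Step 6: enter (5,5), '<' forces right->left, move left to (5,4)
Step 7: enter (5,4), '.' pass, move left to (5,3)
Step 8: enter (5,3), '.' pass, move left to (5,2)
Step 9: enter (5,2), '.' pass, move left to (5,1)
Step 10: enter (5,1), '>' forces left->right, move right to (5,2)
Step 11: at (5,2) dir=right — LOOP DETECTED (seen before)

Answer: loops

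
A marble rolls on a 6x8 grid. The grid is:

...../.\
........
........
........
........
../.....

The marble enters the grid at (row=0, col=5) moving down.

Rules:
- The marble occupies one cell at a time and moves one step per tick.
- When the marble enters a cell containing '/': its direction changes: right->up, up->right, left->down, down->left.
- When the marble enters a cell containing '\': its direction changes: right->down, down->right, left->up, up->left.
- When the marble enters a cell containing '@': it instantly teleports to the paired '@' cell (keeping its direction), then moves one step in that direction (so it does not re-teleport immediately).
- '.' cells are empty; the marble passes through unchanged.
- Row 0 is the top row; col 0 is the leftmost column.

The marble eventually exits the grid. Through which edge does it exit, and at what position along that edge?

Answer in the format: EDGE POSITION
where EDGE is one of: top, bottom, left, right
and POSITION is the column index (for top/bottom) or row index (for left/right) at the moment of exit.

Step 1: enter (0,5), '/' deflects down->left, move left to (0,4)
Step 2: enter (0,4), '.' pass, move left to (0,3)
Step 3: enter (0,3), '.' pass, move left to (0,2)
Step 4: enter (0,2), '.' pass, move left to (0,1)
Step 5: enter (0,1), '.' pass, move left to (0,0)
Step 6: enter (0,0), '.' pass, move left to (0,-1)
Step 7: at (0,-1) — EXIT via left edge, pos 0

Answer: left 0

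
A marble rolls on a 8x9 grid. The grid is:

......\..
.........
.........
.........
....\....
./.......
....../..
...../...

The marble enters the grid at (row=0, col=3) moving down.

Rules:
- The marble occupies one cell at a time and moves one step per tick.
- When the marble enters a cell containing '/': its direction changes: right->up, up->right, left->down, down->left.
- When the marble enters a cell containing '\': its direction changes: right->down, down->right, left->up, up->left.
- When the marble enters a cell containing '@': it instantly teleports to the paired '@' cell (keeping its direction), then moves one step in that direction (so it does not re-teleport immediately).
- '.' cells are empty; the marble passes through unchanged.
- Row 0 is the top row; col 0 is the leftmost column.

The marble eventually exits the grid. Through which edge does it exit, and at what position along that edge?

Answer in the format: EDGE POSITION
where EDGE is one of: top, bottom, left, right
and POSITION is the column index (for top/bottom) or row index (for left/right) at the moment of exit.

Answer: bottom 3

Derivation:
Step 1: enter (0,3), '.' pass, move down to (1,3)
Step 2: enter (1,3), '.' pass, move down to (2,3)
Step 3: enter (2,3), '.' pass, move down to (3,3)
Step 4: enter (3,3), '.' pass, move down to (4,3)
Step 5: enter (4,3), '.' pass, move down to (5,3)
Step 6: enter (5,3), '.' pass, move down to (6,3)
Step 7: enter (6,3), '.' pass, move down to (7,3)
Step 8: enter (7,3), '.' pass, move down to (8,3)
Step 9: at (8,3) — EXIT via bottom edge, pos 3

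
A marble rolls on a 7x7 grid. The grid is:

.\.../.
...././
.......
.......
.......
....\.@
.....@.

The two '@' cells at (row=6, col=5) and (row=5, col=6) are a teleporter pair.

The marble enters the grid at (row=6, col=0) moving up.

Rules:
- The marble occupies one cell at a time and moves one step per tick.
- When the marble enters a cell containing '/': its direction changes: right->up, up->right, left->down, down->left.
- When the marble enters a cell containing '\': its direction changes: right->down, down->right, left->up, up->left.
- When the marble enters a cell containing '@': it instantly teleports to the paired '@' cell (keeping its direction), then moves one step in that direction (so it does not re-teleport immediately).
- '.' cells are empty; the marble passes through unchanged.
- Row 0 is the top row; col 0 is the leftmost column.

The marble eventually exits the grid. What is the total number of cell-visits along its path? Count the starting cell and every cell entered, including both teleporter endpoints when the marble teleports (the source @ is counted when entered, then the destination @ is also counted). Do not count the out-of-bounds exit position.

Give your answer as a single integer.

Step 1: enter (6,0), '.' pass, move up to (5,0)
Step 2: enter (5,0), '.' pass, move up to (4,0)
Step 3: enter (4,0), '.' pass, move up to (3,0)
Step 4: enter (3,0), '.' pass, move up to (2,0)
Step 5: enter (2,0), '.' pass, move up to (1,0)
Step 6: enter (1,0), '.' pass, move up to (0,0)
Step 7: enter (0,0), '.' pass, move up to (-1,0)
Step 8: at (-1,0) — EXIT via top edge, pos 0
Path length (cell visits): 7

Answer: 7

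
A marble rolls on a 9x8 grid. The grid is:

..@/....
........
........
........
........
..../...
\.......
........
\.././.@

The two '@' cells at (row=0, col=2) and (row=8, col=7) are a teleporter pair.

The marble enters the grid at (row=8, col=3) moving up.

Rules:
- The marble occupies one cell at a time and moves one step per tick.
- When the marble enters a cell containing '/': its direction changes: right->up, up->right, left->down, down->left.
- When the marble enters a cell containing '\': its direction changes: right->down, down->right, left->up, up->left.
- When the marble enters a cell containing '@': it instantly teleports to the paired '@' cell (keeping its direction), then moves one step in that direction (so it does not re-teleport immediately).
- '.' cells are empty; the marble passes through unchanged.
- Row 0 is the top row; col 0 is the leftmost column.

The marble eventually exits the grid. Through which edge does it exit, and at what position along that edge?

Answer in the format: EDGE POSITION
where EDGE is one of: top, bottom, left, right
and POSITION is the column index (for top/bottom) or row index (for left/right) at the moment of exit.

Step 1: enter (8,3), '/' deflects up->right, move right to (8,4)
Step 2: enter (8,4), '.' pass, move right to (8,5)
Step 3: enter (8,5), '/' deflects right->up, move up to (7,5)
Step 4: enter (7,5), '.' pass, move up to (6,5)
Step 5: enter (6,5), '.' pass, move up to (5,5)
Step 6: enter (5,5), '.' pass, move up to (4,5)
Step 7: enter (4,5), '.' pass, move up to (3,5)
Step 8: enter (3,5), '.' pass, move up to (2,5)
Step 9: enter (2,5), '.' pass, move up to (1,5)
Step 10: enter (1,5), '.' pass, move up to (0,5)
Step 11: enter (0,5), '.' pass, move up to (-1,5)
Step 12: at (-1,5) — EXIT via top edge, pos 5

Answer: top 5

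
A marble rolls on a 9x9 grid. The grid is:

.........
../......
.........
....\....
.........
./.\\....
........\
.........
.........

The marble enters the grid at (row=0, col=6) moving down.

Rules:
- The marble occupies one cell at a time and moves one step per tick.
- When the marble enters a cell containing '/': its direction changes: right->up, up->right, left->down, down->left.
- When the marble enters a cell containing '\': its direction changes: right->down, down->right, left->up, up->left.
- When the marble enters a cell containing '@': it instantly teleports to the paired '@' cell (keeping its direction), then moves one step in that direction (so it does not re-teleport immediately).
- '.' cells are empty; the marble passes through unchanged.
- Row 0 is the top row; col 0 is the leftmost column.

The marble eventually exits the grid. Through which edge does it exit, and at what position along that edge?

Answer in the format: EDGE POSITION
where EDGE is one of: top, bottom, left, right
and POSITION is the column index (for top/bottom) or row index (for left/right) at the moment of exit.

Step 1: enter (0,6), '.' pass, move down to (1,6)
Step 2: enter (1,6), '.' pass, move down to (2,6)
Step 3: enter (2,6), '.' pass, move down to (3,6)
Step 4: enter (3,6), '.' pass, move down to (4,6)
Step 5: enter (4,6), '.' pass, move down to (5,6)
Step 6: enter (5,6), '.' pass, move down to (6,6)
Step 7: enter (6,6), '.' pass, move down to (7,6)
Step 8: enter (7,6), '.' pass, move down to (8,6)
Step 9: enter (8,6), '.' pass, move down to (9,6)
Step 10: at (9,6) — EXIT via bottom edge, pos 6

Answer: bottom 6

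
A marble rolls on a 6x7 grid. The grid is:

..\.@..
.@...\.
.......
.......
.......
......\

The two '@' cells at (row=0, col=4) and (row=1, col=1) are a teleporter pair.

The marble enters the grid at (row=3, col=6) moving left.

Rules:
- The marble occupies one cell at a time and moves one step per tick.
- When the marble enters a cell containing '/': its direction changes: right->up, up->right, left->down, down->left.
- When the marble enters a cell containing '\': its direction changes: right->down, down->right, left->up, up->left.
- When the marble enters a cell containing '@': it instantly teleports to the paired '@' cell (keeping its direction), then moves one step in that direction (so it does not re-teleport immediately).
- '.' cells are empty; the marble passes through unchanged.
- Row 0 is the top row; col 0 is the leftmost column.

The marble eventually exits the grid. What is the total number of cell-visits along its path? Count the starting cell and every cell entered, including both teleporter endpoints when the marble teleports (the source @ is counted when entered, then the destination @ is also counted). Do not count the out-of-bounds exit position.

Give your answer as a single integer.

Answer: 7

Derivation:
Step 1: enter (3,6), '.' pass, move left to (3,5)
Step 2: enter (3,5), '.' pass, move left to (3,4)
Step 3: enter (3,4), '.' pass, move left to (3,3)
Step 4: enter (3,3), '.' pass, move left to (3,2)
Step 5: enter (3,2), '.' pass, move left to (3,1)
Step 6: enter (3,1), '.' pass, move left to (3,0)
Step 7: enter (3,0), '.' pass, move left to (3,-1)
Step 8: at (3,-1) — EXIT via left edge, pos 3
Path length (cell visits): 7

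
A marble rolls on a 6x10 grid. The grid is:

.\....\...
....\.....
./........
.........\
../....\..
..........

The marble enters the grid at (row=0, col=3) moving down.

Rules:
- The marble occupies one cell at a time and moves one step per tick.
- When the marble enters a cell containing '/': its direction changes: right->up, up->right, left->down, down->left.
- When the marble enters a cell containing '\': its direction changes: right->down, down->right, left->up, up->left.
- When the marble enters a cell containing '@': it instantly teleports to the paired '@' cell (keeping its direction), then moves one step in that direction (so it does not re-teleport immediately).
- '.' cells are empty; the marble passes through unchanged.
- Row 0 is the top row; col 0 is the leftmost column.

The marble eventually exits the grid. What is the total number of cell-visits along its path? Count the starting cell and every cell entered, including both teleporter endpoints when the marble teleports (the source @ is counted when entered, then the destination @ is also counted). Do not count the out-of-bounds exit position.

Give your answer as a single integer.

Answer: 6

Derivation:
Step 1: enter (0,3), '.' pass, move down to (1,3)
Step 2: enter (1,3), '.' pass, move down to (2,3)
Step 3: enter (2,3), '.' pass, move down to (3,3)
Step 4: enter (3,3), '.' pass, move down to (4,3)
Step 5: enter (4,3), '.' pass, move down to (5,3)
Step 6: enter (5,3), '.' pass, move down to (6,3)
Step 7: at (6,3) — EXIT via bottom edge, pos 3
Path length (cell visits): 6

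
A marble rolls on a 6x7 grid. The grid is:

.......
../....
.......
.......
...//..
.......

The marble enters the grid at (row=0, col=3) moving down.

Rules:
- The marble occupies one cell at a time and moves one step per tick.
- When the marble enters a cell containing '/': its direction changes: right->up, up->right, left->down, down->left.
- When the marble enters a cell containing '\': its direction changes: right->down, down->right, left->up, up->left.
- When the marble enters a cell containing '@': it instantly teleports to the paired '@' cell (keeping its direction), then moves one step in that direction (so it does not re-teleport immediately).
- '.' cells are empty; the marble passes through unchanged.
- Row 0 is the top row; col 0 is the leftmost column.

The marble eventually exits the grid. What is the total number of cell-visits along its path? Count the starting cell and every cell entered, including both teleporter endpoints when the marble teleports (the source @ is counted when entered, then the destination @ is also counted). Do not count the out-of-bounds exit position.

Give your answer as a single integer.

Step 1: enter (0,3), '.' pass, move down to (1,3)
Step 2: enter (1,3), '.' pass, move down to (2,3)
Step 3: enter (2,3), '.' pass, move down to (3,3)
Step 4: enter (3,3), '.' pass, move down to (4,3)
Step 5: enter (4,3), '/' deflects down->left, move left to (4,2)
Step 6: enter (4,2), '.' pass, move left to (4,1)
Step 7: enter (4,1), '.' pass, move left to (4,0)
Step 8: enter (4,0), '.' pass, move left to (4,-1)
Step 9: at (4,-1) — EXIT via left edge, pos 4
Path length (cell visits): 8

Answer: 8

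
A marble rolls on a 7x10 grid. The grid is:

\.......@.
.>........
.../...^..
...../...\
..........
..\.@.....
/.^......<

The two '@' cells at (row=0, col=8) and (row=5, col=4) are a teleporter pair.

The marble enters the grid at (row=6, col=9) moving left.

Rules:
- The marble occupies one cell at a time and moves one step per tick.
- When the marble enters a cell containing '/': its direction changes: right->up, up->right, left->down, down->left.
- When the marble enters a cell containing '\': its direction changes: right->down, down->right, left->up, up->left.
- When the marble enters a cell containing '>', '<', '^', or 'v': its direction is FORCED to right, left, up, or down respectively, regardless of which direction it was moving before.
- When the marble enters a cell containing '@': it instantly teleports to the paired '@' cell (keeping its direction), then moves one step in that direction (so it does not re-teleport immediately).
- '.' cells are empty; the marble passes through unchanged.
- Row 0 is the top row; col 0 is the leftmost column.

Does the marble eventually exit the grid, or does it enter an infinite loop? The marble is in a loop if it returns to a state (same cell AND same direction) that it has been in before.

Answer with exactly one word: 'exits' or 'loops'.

Step 1: enter (6,9), '<' forces left->left, move left to (6,8)
Step 2: enter (6,8), '.' pass, move left to (6,7)
Step 3: enter (6,7), '.' pass, move left to (6,6)
Step 4: enter (6,6), '.' pass, move left to (6,5)
Step 5: enter (6,5), '.' pass, move left to (6,4)
Step 6: enter (6,4), '.' pass, move left to (6,3)
Step 7: enter (6,3), '.' pass, move left to (6,2)
Step 8: enter (6,2), '^' forces left->up, move up to (5,2)
Step 9: enter (5,2), '\' deflects up->left, move left to (5,1)
Step 10: enter (5,1), '.' pass, move left to (5,0)
Step 11: enter (5,0), '.' pass, move left to (5,-1)
Step 12: at (5,-1) — EXIT via left edge, pos 5

Answer: exits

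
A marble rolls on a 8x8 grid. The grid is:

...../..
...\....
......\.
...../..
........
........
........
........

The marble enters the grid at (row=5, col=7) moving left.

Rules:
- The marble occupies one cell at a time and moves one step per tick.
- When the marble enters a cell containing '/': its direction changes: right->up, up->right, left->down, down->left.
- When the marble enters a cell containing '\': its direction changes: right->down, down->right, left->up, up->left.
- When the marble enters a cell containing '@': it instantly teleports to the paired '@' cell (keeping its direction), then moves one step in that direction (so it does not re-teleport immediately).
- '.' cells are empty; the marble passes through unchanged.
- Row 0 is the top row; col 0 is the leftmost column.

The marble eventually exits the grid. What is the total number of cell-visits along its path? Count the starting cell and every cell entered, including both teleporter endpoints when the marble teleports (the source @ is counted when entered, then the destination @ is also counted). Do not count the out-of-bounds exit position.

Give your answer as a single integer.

Answer: 8

Derivation:
Step 1: enter (5,7), '.' pass, move left to (5,6)
Step 2: enter (5,6), '.' pass, move left to (5,5)
Step 3: enter (5,5), '.' pass, move left to (5,4)
Step 4: enter (5,4), '.' pass, move left to (5,3)
Step 5: enter (5,3), '.' pass, move left to (5,2)
Step 6: enter (5,2), '.' pass, move left to (5,1)
Step 7: enter (5,1), '.' pass, move left to (5,0)
Step 8: enter (5,0), '.' pass, move left to (5,-1)
Step 9: at (5,-1) — EXIT via left edge, pos 5
Path length (cell visits): 8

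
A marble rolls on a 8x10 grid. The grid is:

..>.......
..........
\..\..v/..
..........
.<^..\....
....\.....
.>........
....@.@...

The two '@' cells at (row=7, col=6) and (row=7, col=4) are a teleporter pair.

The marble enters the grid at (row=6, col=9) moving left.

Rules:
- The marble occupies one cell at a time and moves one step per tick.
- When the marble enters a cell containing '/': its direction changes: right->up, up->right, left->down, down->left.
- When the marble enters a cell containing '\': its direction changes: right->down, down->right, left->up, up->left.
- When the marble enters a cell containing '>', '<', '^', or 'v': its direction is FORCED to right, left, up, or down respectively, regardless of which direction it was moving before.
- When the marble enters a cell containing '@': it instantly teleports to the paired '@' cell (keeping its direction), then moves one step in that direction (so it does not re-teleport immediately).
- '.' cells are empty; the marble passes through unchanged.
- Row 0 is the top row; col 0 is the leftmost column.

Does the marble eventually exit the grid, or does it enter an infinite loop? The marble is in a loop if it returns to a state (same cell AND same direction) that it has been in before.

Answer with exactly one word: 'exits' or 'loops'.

Answer: exits

Derivation:
Step 1: enter (6,9), '.' pass, move left to (6,8)
Step 2: enter (6,8), '.' pass, move left to (6,7)
Step 3: enter (6,7), '.' pass, move left to (6,6)
Step 4: enter (6,6), '.' pass, move left to (6,5)
Step 5: enter (6,5), '.' pass, move left to (6,4)
Step 6: enter (6,4), '.' pass, move left to (6,3)
Step 7: enter (6,3), '.' pass, move left to (6,2)
Step 8: enter (6,2), '.' pass, move left to (6,1)
Step 9: enter (6,1), '>' forces left->right, move right to (6,2)
Step 10: enter (6,2), '.' pass, move right to (6,3)
Step 11: enter (6,3), '.' pass, move right to (6,4)
Step 12: enter (6,4), '.' pass, move right to (6,5)
Step 13: enter (6,5), '.' pass, move right to (6,6)
Step 14: enter (6,6), '.' pass, move right to (6,7)
Step 15: enter (6,7), '.' pass, move right to (6,8)
Step 16: enter (6,8), '.' pass, move right to (6,9)
Step 17: enter (6,9), '.' pass, move right to (6,10)
Step 18: at (6,10) — EXIT via right edge, pos 6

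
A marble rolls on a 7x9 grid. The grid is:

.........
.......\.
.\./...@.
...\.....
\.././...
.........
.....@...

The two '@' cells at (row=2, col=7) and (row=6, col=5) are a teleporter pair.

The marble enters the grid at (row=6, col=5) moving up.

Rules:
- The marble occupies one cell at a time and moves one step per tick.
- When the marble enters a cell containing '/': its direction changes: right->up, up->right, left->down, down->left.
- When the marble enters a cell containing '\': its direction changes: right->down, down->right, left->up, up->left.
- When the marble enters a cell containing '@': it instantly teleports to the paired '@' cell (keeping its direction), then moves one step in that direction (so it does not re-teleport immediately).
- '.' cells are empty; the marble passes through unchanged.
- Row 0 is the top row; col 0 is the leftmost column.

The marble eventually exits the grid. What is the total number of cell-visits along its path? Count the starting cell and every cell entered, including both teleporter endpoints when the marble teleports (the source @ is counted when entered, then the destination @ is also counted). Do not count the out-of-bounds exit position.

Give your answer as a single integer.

Step 1: enter (6,5), '@' teleport (6,5)->(2,7), also enter (2,7), move up to (1,7)
Step 2: enter (1,7), '\' deflects up->left, move left to (1,6)
Step 3: enter (1,6), '.' pass, move left to (1,5)
Step 4: enter (1,5), '.' pass, move left to (1,4)
Step 5: enter (1,4), '.' pass, move left to (1,3)
Step 6: enter (1,3), '.' pass, move left to (1,2)
Step 7: enter (1,2), '.' pass, move left to (1,1)
Step 8: enter (1,1), '.' pass, move left to (1,0)
Step 9: enter (1,0), '.' pass, move left to (1,-1)
Step 10: at (1,-1) — EXIT via left edge, pos 1
Path length (cell visits): 10

Answer: 10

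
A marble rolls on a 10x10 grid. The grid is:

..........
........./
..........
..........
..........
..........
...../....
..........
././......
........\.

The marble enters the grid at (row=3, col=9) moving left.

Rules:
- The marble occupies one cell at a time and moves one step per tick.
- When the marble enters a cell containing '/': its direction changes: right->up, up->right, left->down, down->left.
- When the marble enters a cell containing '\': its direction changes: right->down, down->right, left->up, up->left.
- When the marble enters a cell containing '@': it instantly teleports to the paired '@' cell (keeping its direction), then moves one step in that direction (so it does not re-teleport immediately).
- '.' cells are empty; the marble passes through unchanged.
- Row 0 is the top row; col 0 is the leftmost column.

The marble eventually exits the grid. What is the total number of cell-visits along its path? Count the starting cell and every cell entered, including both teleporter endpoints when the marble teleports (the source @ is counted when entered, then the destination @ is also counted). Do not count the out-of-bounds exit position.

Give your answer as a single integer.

Step 1: enter (3,9), '.' pass, move left to (3,8)
Step 2: enter (3,8), '.' pass, move left to (3,7)
Step 3: enter (3,7), '.' pass, move left to (3,6)
Step 4: enter (3,6), '.' pass, move left to (3,5)
Step 5: enter (3,5), '.' pass, move left to (3,4)
Step 6: enter (3,4), '.' pass, move left to (3,3)
Step 7: enter (3,3), '.' pass, move left to (3,2)
Step 8: enter (3,2), '.' pass, move left to (3,1)
Step 9: enter (3,1), '.' pass, move left to (3,0)
Step 10: enter (3,0), '.' pass, move left to (3,-1)
Step 11: at (3,-1) — EXIT via left edge, pos 3
Path length (cell visits): 10

Answer: 10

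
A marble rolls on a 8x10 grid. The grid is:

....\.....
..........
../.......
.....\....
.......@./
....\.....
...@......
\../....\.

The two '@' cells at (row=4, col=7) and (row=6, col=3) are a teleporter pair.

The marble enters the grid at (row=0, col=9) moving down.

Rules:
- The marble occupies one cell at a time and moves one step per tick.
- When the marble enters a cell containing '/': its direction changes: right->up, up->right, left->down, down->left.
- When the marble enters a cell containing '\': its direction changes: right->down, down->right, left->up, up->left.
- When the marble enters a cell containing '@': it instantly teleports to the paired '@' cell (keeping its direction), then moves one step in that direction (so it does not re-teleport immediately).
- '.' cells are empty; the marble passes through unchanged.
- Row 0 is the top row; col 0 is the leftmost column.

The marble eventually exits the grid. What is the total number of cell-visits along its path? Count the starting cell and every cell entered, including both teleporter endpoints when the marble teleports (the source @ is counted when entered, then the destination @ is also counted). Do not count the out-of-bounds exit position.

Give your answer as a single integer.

Answer: 11

Derivation:
Step 1: enter (0,9), '.' pass, move down to (1,9)
Step 2: enter (1,9), '.' pass, move down to (2,9)
Step 3: enter (2,9), '.' pass, move down to (3,9)
Step 4: enter (3,9), '.' pass, move down to (4,9)
Step 5: enter (4,9), '/' deflects down->left, move left to (4,8)
Step 6: enter (4,8), '.' pass, move left to (4,7)
Step 7: enter (4,7), '@' teleport (4,7)->(6,3), also enter (6,3), move left to (6,2)
Step 8: enter (6,2), '.' pass, move left to (6,1)
Step 9: enter (6,1), '.' pass, move left to (6,0)
Step 10: enter (6,0), '.' pass, move left to (6,-1)
Step 11: at (6,-1) — EXIT via left edge, pos 6
Path length (cell visits): 11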